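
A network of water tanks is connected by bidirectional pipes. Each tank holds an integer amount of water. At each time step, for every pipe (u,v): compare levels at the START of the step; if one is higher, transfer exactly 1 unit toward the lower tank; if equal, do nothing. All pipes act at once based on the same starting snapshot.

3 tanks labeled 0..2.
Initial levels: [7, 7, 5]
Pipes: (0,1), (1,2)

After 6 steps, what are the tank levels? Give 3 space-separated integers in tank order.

Step 1: flows [0=1,1->2] -> levels [7 6 6]
Step 2: flows [0->1,1=2] -> levels [6 7 6]
Step 3: flows [1->0,1->2] -> levels [7 5 7]
Step 4: flows [0->1,2->1] -> levels [6 7 6]
  -> period-2 cycle: step 4 state = step 2 state
  -> state at step 6: (6-2) mod 2 = 0, same as step 2 -> [6 7 6]

Answer: 6 7 6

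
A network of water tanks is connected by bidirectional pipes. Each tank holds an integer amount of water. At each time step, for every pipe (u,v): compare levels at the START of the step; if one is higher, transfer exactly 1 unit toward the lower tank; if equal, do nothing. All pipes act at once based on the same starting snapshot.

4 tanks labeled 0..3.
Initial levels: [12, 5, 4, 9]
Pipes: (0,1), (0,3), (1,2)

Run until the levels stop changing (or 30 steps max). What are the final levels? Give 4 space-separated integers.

Step 1: flows [0->1,0->3,1->2] -> levels [10 5 5 10]
Step 2: flows [0->1,0=3,1=2] -> levels [9 6 5 10]
Step 3: flows [0->1,3->0,1->2] -> levels [9 6 6 9]
Step 4: flows [0->1,0=3,1=2] -> levels [8 7 6 9]
Step 5: flows [0->1,3->0,1->2] -> levels [8 7 7 8]
Step 6: flows [0->1,0=3,1=2] -> levels [7 8 7 8]
Step 7: flows [1->0,3->0,1->2] -> levels [9 6 8 7]
Step 8: flows [0->1,0->3,2->1] -> levels [7 8 7 8]
  -> period-2 cycle: step 8 state = step 6 state; never stabilizes
  -> state at step 30: (30-6) mod 2 = 0, same as step 6 -> [7 8 7 8]

Answer: 7 8 7 8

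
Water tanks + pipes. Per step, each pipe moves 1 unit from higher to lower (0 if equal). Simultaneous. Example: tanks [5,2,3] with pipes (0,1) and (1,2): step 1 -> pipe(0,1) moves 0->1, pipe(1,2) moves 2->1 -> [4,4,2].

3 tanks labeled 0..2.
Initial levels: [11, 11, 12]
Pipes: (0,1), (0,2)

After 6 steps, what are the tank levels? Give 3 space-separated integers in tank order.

Answer: 10 12 12

Derivation:
Step 1: flows [0=1,2->0] -> levels [12 11 11]
Step 2: flows [0->1,0->2] -> levels [10 12 12]
Step 3: flows [1->0,2->0] -> levels [12 11 11]
  -> period-2 cycle: step 3 state = step 1 state
  -> state at step 6: (6-1) mod 2 = 1, same as step 2 -> [10 12 12]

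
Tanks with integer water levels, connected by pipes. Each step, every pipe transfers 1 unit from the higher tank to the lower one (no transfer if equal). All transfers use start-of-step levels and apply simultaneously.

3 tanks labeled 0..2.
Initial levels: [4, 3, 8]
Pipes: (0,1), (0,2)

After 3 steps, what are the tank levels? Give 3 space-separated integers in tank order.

Step 1: flows [0->1,2->0] -> levels [4 4 7]
Step 2: flows [0=1,2->0] -> levels [5 4 6]
Step 3: flows [0->1,2->0] -> levels [5 5 5]

Answer: 5 5 5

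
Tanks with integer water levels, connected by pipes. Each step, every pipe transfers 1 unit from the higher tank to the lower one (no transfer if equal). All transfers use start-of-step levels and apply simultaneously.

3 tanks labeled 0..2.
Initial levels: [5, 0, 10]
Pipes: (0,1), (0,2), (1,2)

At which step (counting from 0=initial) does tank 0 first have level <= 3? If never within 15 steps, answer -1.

Step 1: flows [0->1,2->0,2->1] -> levels [5 2 8]
Step 2: flows [0->1,2->0,2->1] -> levels [5 4 6]
Step 3: flows [0->1,2->0,2->1] -> levels [5 6 4]
Step 4: flows [1->0,0->2,1->2] -> levels [5 4 6]
  -> period-2 cycle (repeats step 2); tank 0 never drops to <=3
Tank 0 never reaches <=3 within 15 steps

Answer: -1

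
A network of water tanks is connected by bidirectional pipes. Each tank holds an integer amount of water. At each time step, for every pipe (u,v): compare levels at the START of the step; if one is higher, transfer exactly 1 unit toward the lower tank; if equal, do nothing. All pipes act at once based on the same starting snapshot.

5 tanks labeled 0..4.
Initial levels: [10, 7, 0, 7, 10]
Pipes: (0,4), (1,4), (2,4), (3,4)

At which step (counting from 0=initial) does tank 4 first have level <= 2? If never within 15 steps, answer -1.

Step 1: flows [0=4,4->1,4->2,4->3] -> levels [10 8 1 8 7]
Step 2: flows [0->4,1->4,4->2,3->4] -> levels [9 7 2 7 9]
Step 3: flows [0=4,4->1,4->2,4->3] -> levels [9 8 3 8 6]
Step 4: flows [0->4,1->4,4->2,3->4] -> levels [8 7 4 7 8]
Step 5: flows [0=4,4->1,4->2,4->3] -> levels [8 8 5 8 5]
Step 6: flows [0->4,1->4,2=4,3->4] -> levels [7 7 5 7 8]
Step 7: flows [4->0,4->1,4->2,4->3] -> levels [8 8 6 8 4]
Step 8: flows [0->4,1->4,2->4,3->4] -> levels [7 7 5 7 8]
  -> period-2 cycle (repeats step 6); tank 4 never drops to <=2
Tank 4 never reaches <=2 within 15 steps

Answer: -1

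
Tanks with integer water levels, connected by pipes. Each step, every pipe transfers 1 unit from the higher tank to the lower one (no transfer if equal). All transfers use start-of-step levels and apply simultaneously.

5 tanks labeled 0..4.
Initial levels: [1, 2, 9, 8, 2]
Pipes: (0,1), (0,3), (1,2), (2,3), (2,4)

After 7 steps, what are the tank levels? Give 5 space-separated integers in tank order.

Answer: 5 4 4 4 5

Derivation:
Step 1: flows [1->0,3->0,2->1,2->3,2->4] -> levels [3 2 6 8 3]
Step 2: flows [0->1,3->0,2->1,3->2,2->4] -> levels [3 4 5 6 4]
Step 3: flows [1->0,3->0,2->1,3->2,2->4] -> levels [5 4 4 4 5]
Step 4: flows [0->1,0->3,1=2,2=3,4->2] -> levels [3 5 5 5 4]
Step 5: flows [1->0,3->0,1=2,2=3,2->4] -> levels [5 4 4 4 5]
  -> period-2 cycle: step 5 state = step 3 state
  -> state at step 7: (7-3) mod 2 = 0, same as step 3 -> [5 4 4 4 5]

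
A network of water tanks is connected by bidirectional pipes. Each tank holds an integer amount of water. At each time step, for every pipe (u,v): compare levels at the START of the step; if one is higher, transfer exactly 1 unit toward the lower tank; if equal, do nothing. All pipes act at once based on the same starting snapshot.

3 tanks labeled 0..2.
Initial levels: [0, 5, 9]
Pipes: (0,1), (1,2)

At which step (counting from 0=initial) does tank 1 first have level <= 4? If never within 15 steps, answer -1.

Step 1: flows [1->0,2->1] -> levels [1 5 8]
Step 2: flows [1->0,2->1] -> levels [2 5 7]
Step 3: flows [1->0,2->1] -> levels [3 5 6]
Step 4: flows [1->0,2->1] -> levels [4 5 5]
Step 5: flows [1->0,1=2] -> levels [5 4 5]
Tank 1 first reaches <=4 at step 5

Answer: 5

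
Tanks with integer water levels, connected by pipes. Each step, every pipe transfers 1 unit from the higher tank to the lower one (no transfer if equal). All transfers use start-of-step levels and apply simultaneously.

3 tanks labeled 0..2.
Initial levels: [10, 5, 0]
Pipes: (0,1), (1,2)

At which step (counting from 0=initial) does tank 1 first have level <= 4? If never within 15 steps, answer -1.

Step 1: flows [0->1,1->2] -> levels [9 5 1]
Step 2: flows [0->1,1->2] -> levels [8 5 2]
Step 3: flows [0->1,1->2] -> levels [7 5 3]
Step 4: flows [0->1,1->2] -> levels [6 5 4]
Step 5: flows [0->1,1->2] -> levels [5 5 5]
Step 6: flows [0=1,1=2] -> levels [5 5 5]
  -> stable; tank 1 stays at 5 > 4
Tank 1 never reaches <=4 within 15 steps

Answer: -1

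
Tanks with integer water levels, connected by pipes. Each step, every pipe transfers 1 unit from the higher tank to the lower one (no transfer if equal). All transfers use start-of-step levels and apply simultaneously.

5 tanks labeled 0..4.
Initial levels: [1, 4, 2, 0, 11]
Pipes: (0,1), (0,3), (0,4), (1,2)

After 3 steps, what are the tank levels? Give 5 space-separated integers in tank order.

Step 1: flows [1->0,0->3,4->0,1->2] -> levels [2 2 3 1 10]
Step 2: flows [0=1,0->3,4->0,2->1] -> levels [2 3 2 2 9]
Step 3: flows [1->0,0=3,4->0,1->2] -> levels [4 1 3 2 8]

Answer: 4 1 3 2 8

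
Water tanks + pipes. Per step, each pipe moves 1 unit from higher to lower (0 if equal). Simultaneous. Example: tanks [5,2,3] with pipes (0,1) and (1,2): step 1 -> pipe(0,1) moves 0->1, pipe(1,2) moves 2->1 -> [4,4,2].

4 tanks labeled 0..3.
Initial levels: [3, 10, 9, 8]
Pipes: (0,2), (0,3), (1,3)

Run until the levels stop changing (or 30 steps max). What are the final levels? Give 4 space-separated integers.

Step 1: flows [2->0,3->0,1->3] -> levels [5 9 8 8]
Step 2: flows [2->0,3->0,1->3] -> levels [7 8 7 8]
Step 3: flows [0=2,3->0,1=3] -> levels [8 8 7 7]
Step 4: flows [0->2,0->3,1->3] -> levels [6 7 8 9]
Step 5: flows [2->0,3->0,3->1] -> levels [8 8 7 7]
  -> period-2 cycle: step 5 state = step 3 state; never stabilizes
  -> state at step 30: (30-3) mod 2 = 1, same as step 4 -> [6 7 8 9]

Answer: 6 7 8 9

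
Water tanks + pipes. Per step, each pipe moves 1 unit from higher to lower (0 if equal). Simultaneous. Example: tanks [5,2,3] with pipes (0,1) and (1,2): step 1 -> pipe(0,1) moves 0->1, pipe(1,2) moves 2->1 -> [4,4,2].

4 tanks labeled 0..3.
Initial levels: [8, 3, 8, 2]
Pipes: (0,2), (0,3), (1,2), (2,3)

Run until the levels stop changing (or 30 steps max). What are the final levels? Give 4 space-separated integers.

Answer: 5 6 4 6

Derivation:
Step 1: flows [0=2,0->3,2->1,2->3] -> levels [7 4 6 4]
Step 2: flows [0->2,0->3,2->1,2->3] -> levels [5 5 5 6]
Step 3: flows [0=2,3->0,1=2,3->2] -> levels [6 5 6 4]
Step 4: flows [0=2,0->3,2->1,2->3] -> levels [5 6 4 6]
Step 5: flows [0->2,3->0,1->2,3->2] -> levels [5 5 7 4]
Step 6: flows [2->0,0->3,2->1,2->3] -> levels [5 6 4 6]
  -> period-2 cycle: step 6 state = step 4 state; never stabilizes
  -> state at step 30: (30-4) mod 2 = 0, same as step 4 -> [5 6 4 6]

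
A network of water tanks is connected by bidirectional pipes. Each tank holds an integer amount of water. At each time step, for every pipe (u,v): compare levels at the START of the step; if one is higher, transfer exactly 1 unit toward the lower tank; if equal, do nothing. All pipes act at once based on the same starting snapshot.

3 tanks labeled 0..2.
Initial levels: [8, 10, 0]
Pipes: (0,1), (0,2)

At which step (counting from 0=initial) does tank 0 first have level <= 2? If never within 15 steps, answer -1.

Answer: -1

Derivation:
Step 1: flows [1->0,0->2] -> levels [8 9 1]
Step 2: flows [1->0,0->2] -> levels [8 8 2]
Step 3: flows [0=1,0->2] -> levels [7 8 3]
Step 4: flows [1->0,0->2] -> levels [7 7 4]
Step 5: flows [0=1,0->2] -> levels [6 7 5]
Step 6: flows [1->0,0->2] -> levels [6 6 6]
Step 7: flows [0=1,0=2] -> levels [6 6 6]
  -> stable; tank 0 stays at 6 > 2
Tank 0 never reaches <=2 within 15 steps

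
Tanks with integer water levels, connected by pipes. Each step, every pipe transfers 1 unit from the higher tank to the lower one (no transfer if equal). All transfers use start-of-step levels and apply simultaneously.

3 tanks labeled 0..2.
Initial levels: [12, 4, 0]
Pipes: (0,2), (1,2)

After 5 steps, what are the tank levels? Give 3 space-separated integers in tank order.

Step 1: flows [0->2,1->2] -> levels [11 3 2]
Step 2: flows [0->2,1->2] -> levels [10 2 4]
Step 3: flows [0->2,2->1] -> levels [9 3 4]
Step 4: flows [0->2,2->1] -> levels [8 4 4]
Step 5: flows [0->2,1=2] -> levels [7 4 5]

Answer: 7 4 5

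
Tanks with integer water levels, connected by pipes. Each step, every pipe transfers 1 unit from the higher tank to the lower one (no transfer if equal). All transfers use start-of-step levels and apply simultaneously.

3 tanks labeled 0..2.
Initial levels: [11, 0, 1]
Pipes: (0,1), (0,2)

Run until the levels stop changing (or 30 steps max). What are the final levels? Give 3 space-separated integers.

Answer: 3 4 5

Derivation:
Step 1: flows [0->1,0->2] -> levels [9 1 2]
Step 2: flows [0->1,0->2] -> levels [7 2 3]
Step 3: flows [0->1,0->2] -> levels [5 3 4]
Step 4: flows [0->1,0->2] -> levels [3 4 5]
Step 5: flows [1->0,2->0] -> levels [5 3 4]
  -> period-2 cycle: step 5 state = step 3 state; never stabilizes
  -> state at step 30: (30-3) mod 2 = 1, same as step 4 -> [3 4 5]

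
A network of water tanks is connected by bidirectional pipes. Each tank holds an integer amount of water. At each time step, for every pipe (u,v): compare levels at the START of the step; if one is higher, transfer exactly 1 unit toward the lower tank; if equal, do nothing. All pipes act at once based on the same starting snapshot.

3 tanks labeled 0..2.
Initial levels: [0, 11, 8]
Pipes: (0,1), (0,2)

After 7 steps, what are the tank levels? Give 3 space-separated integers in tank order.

Answer: 7 6 6

Derivation:
Step 1: flows [1->0,2->0] -> levels [2 10 7]
Step 2: flows [1->0,2->0] -> levels [4 9 6]
Step 3: flows [1->0,2->0] -> levels [6 8 5]
Step 4: flows [1->0,0->2] -> levels [6 7 6]
Step 5: flows [1->0,0=2] -> levels [7 6 6]
Step 6: flows [0->1,0->2] -> levels [5 7 7]
Step 7: flows [1->0,2->0] -> levels [7 6 6]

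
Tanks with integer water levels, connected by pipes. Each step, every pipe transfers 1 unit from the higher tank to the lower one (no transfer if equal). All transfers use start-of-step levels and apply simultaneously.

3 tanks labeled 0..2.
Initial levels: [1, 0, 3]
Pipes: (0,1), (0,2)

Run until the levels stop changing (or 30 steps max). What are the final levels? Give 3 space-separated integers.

Step 1: flows [0->1,2->0] -> levels [1 1 2]
Step 2: flows [0=1,2->0] -> levels [2 1 1]
Step 3: flows [0->1,0->2] -> levels [0 2 2]
Step 4: flows [1->0,2->0] -> levels [2 1 1]
  -> period-2 cycle: step 4 state = step 2 state; never stabilizes
  -> state at step 30: (30-2) mod 2 = 0, same as step 2 -> [2 1 1]

Answer: 2 1 1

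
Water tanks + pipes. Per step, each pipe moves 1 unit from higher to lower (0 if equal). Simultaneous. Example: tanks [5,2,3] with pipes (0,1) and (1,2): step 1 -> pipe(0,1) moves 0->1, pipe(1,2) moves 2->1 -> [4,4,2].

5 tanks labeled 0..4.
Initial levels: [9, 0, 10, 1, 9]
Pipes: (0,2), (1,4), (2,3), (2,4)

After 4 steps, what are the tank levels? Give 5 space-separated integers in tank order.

Step 1: flows [2->0,4->1,2->3,2->4] -> levels [10 1 7 2 9]
Step 2: flows [0->2,4->1,2->3,4->2] -> levels [9 2 8 3 7]
Step 3: flows [0->2,4->1,2->3,2->4] -> levels [8 3 7 4 7]
Step 4: flows [0->2,4->1,2->3,2=4] -> levels [7 4 7 5 6]

Answer: 7 4 7 5 6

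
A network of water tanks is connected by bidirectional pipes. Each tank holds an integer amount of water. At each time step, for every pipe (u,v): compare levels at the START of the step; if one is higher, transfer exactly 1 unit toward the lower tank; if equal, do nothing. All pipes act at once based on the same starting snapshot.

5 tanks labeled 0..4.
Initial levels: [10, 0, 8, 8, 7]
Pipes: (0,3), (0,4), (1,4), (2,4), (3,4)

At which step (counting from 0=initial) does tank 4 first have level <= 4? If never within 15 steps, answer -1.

Step 1: flows [0->3,0->4,4->1,2->4,3->4] -> levels [8 1 7 8 9]
Step 2: flows [0=3,4->0,4->1,4->2,4->3] -> levels [9 2 8 9 5]
Step 3: flows [0=3,0->4,4->1,2->4,3->4] -> levels [8 3 7 8 7]
Step 4: flows [0=3,0->4,4->1,2=4,3->4] -> levels [7 4 7 7 8]
Step 5: flows [0=3,4->0,4->1,4->2,4->3] -> levels [8 5 8 8 4]
Tank 4 first reaches <=4 at step 5

Answer: 5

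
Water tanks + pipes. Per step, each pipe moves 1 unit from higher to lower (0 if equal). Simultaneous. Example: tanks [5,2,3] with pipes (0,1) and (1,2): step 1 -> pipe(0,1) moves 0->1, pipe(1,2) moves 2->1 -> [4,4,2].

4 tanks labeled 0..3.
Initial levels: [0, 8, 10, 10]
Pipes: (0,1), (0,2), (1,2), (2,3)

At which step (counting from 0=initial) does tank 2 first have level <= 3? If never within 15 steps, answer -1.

Answer: -1

Derivation:
Step 1: flows [1->0,2->0,2->1,2=3] -> levels [2 8 8 10]
Step 2: flows [1->0,2->0,1=2,3->2] -> levels [4 7 8 9]
Step 3: flows [1->0,2->0,2->1,3->2] -> levels [6 7 7 8]
Step 4: flows [1->0,2->0,1=2,3->2] -> levels [8 6 7 7]
Step 5: flows [0->1,0->2,2->1,2=3] -> levels [6 8 7 7]
Step 6: flows [1->0,2->0,1->2,2=3] -> levels [8 6 7 7]
  -> period-2 cycle (repeats step 4); tank 2 never drops to <=3
Tank 2 never reaches <=3 within 15 steps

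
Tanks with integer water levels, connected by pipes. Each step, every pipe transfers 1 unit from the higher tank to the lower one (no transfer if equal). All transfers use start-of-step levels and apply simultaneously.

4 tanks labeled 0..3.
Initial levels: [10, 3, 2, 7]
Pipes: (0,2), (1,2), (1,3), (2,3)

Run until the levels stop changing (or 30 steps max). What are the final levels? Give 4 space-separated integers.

Answer: 5 5 7 5

Derivation:
Step 1: flows [0->2,1->2,3->1,3->2] -> levels [9 3 5 5]
Step 2: flows [0->2,2->1,3->1,2=3] -> levels [8 5 5 4]
Step 3: flows [0->2,1=2,1->3,2->3] -> levels [7 4 5 6]
Step 4: flows [0->2,2->1,3->1,3->2] -> levels [6 6 6 4]
Step 5: flows [0=2,1=2,1->3,2->3] -> levels [6 5 5 6]
Step 6: flows [0->2,1=2,3->1,3->2] -> levels [5 6 7 4]
Step 7: flows [2->0,2->1,1->3,2->3] -> levels [6 6 4 6]
Step 8: flows [0->2,1->2,1=3,3->2] -> levels [5 5 7 5]
Step 9: flows [2->0,2->1,1=3,2->3] -> levels [6 6 4 6]
  -> period-2 cycle: step 9 state = step 7 state; never stabilizes
  -> state at step 30: (30-7) mod 2 = 1, same as step 8 -> [5 5 7 5]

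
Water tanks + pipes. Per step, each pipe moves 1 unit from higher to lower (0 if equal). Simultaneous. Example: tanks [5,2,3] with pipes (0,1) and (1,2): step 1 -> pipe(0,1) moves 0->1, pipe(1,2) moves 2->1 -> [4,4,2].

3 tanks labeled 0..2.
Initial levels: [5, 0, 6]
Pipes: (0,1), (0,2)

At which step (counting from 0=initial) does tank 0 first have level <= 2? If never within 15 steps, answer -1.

Answer: -1

Derivation:
Step 1: flows [0->1,2->0] -> levels [5 1 5]
Step 2: flows [0->1,0=2] -> levels [4 2 5]
Step 3: flows [0->1,2->0] -> levels [4 3 4]
Step 4: flows [0->1,0=2] -> levels [3 4 4]
Step 5: flows [1->0,2->0] -> levels [5 3 3]
Step 6: flows [0->1,0->2] -> levels [3 4 4]
  -> period-2 cycle (repeats step 4); tank 0 never drops to <=2
Tank 0 never reaches <=2 within 15 steps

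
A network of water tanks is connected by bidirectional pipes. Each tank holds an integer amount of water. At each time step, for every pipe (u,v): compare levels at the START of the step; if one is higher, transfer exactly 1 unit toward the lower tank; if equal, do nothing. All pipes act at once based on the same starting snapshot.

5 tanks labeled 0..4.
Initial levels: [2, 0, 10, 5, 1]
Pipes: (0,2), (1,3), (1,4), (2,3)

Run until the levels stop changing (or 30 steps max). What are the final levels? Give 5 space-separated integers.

Answer: 4 4 5 3 2

Derivation:
Step 1: flows [2->0,3->1,4->1,2->3] -> levels [3 2 8 5 0]
Step 2: flows [2->0,3->1,1->4,2->3] -> levels [4 2 6 5 1]
Step 3: flows [2->0,3->1,1->4,2->3] -> levels [5 2 4 5 2]
Step 4: flows [0->2,3->1,1=4,3->2] -> levels [4 3 6 3 2]
Step 5: flows [2->0,1=3,1->4,2->3] -> levels [5 2 4 4 3]
Step 6: flows [0->2,3->1,4->1,2=3] -> levels [4 4 5 3 2]
Step 7: flows [2->0,1->3,1->4,2->3] -> levels [5 2 3 5 3]
Step 8: flows [0->2,3->1,4->1,3->2] -> levels [4 4 5 3 2]
  -> period-2 cycle: step 8 state = step 6 state; never stabilizes
  -> state at step 30: (30-6) mod 2 = 0, same as step 6 -> [4 4 5 3 2]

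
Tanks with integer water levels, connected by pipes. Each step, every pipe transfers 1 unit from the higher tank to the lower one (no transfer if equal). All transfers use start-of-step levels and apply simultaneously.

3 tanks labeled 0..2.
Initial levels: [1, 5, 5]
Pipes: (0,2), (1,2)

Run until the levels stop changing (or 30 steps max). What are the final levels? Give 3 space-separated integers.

Answer: 3 3 5

Derivation:
Step 1: flows [2->0,1=2] -> levels [2 5 4]
Step 2: flows [2->0,1->2] -> levels [3 4 4]
Step 3: flows [2->0,1=2] -> levels [4 4 3]
Step 4: flows [0->2,1->2] -> levels [3 3 5]
Step 5: flows [2->0,2->1] -> levels [4 4 3]
  -> period-2 cycle: step 5 state = step 3 state; never stabilizes
  -> state at step 30: (30-3) mod 2 = 1, same as step 4 -> [3 3 5]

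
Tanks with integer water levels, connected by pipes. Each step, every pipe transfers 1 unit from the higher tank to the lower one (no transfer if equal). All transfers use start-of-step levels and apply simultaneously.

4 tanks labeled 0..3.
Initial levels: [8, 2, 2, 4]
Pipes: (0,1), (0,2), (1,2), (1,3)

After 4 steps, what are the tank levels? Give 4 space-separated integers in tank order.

Step 1: flows [0->1,0->2,1=2,3->1] -> levels [6 4 3 3]
Step 2: flows [0->1,0->2,1->2,1->3] -> levels [4 3 5 4]
Step 3: flows [0->1,2->0,2->1,3->1] -> levels [4 6 3 3]
Step 4: flows [1->0,0->2,1->2,1->3] -> levels [4 3 5 4]

Answer: 4 3 5 4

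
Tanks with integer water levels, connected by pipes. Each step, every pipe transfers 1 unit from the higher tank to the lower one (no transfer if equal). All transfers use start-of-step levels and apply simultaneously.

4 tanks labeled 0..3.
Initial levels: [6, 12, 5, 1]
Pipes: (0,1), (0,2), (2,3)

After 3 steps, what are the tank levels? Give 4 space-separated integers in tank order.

Step 1: flows [1->0,0->2,2->3] -> levels [6 11 5 2]
Step 2: flows [1->0,0->2,2->3] -> levels [6 10 5 3]
Step 3: flows [1->0,0->2,2->3] -> levels [6 9 5 4]

Answer: 6 9 5 4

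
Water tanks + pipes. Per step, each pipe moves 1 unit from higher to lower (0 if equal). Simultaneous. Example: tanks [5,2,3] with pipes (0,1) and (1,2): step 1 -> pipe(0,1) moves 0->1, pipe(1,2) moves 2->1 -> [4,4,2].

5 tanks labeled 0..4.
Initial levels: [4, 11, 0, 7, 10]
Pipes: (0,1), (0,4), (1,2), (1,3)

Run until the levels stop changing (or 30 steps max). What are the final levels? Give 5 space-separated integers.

Answer: 8 4 6 7 7

Derivation:
Step 1: flows [1->0,4->0,1->2,1->3] -> levels [6 8 1 8 9]
Step 2: flows [1->0,4->0,1->2,1=3] -> levels [8 6 2 8 8]
Step 3: flows [0->1,0=4,1->2,3->1] -> levels [7 7 3 7 8]
Step 4: flows [0=1,4->0,1->2,1=3] -> levels [8 6 4 7 7]
Step 5: flows [0->1,0->4,1->2,3->1] -> levels [6 7 5 6 8]
Step 6: flows [1->0,4->0,1->2,1->3] -> levels [8 4 6 7 7]
Step 7: flows [0->1,0->4,2->1,3->1] -> levels [6 7 5 6 8]
  -> period-2 cycle: step 7 state = step 5 state; never stabilizes
  -> state at step 30: (30-5) mod 2 = 1, same as step 6 -> [8 4 6 7 7]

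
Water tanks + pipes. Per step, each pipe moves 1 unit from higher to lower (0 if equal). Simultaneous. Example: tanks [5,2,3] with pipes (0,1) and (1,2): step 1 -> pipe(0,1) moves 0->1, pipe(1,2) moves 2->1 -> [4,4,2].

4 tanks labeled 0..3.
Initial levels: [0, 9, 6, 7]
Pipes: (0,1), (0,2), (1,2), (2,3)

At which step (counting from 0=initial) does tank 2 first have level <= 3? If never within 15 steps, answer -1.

Step 1: flows [1->0,2->0,1->2,3->2] -> levels [2 7 7 6]
Step 2: flows [1->0,2->0,1=2,2->3] -> levels [4 6 5 7]
Step 3: flows [1->0,2->0,1->2,3->2] -> levels [6 4 6 6]
Step 4: flows [0->1,0=2,2->1,2=3] -> levels [5 6 5 6]
Step 5: flows [1->0,0=2,1->2,3->2] -> levels [6 4 7 5]
Step 6: flows [0->1,2->0,2->1,2->3] -> levels [6 6 4 6]
Step 7: flows [0=1,0->2,1->2,3->2] -> levels [5 5 7 5]
Step 8: flows [0=1,2->0,2->1,2->3] -> levels [6 6 4 6]
  -> period-2 cycle (repeats step 6); tank 2 never drops to <=3
Tank 2 never reaches <=3 within 15 steps

Answer: -1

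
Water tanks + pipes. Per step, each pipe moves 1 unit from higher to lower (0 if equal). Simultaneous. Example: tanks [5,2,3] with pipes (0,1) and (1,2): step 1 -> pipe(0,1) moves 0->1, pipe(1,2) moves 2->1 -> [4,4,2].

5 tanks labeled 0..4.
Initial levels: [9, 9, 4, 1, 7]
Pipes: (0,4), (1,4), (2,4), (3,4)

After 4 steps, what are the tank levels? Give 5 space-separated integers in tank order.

Step 1: flows [0->4,1->4,4->2,4->3] -> levels [8 8 5 2 7]
Step 2: flows [0->4,1->4,4->2,4->3] -> levels [7 7 6 3 7]
Step 3: flows [0=4,1=4,4->2,4->3] -> levels [7 7 7 4 5]
Step 4: flows [0->4,1->4,2->4,4->3] -> levels [6 6 6 5 7]

Answer: 6 6 6 5 7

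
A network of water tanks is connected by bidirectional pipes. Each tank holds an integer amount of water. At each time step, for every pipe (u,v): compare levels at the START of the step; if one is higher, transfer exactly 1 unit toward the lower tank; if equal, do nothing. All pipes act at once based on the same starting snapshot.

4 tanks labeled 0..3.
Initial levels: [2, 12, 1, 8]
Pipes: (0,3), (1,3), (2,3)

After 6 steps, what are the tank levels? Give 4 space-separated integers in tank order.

Answer: 6 6 6 5

Derivation:
Step 1: flows [3->0,1->3,3->2] -> levels [3 11 2 7]
Step 2: flows [3->0,1->3,3->2] -> levels [4 10 3 6]
Step 3: flows [3->0,1->3,3->2] -> levels [5 9 4 5]
Step 4: flows [0=3,1->3,3->2] -> levels [5 8 5 5]
Step 5: flows [0=3,1->3,2=3] -> levels [5 7 5 6]
Step 6: flows [3->0,1->3,3->2] -> levels [6 6 6 5]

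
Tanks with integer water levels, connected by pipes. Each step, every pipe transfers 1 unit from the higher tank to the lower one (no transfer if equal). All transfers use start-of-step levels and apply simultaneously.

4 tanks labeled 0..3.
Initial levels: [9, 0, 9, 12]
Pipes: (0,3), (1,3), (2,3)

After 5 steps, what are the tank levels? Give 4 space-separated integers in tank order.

Answer: 8 5 8 9

Derivation:
Step 1: flows [3->0,3->1,3->2] -> levels [10 1 10 9]
Step 2: flows [0->3,3->1,2->3] -> levels [9 2 9 10]
Step 3: flows [3->0,3->1,3->2] -> levels [10 3 10 7]
Step 4: flows [0->3,3->1,2->3] -> levels [9 4 9 8]
Step 5: flows [0->3,3->1,2->3] -> levels [8 5 8 9]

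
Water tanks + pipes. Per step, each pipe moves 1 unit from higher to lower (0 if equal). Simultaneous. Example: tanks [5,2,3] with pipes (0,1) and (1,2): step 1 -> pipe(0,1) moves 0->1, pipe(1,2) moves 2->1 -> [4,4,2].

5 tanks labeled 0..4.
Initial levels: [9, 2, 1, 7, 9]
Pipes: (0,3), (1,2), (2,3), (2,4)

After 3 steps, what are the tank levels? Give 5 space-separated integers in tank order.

Answer: 7 3 6 6 6

Derivation:
Step 1: flows [0->3,1->2,3->2,4->2] -> levels [8 1 4 7 8]
Step 2: flows [0->3,2->1,3->2,4->2] -> levels [7 2 5 7 7]
Step 3: flows [0=3,2->1,3->2,4->2] -> levels [7 3 6 6 6]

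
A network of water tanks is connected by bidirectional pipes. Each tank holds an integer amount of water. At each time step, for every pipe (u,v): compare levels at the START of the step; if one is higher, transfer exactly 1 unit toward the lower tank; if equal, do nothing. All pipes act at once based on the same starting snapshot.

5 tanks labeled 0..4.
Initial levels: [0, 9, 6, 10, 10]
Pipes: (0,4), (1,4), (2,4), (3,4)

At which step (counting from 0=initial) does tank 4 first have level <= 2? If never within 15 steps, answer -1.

Answer: -1

Derivation:
Step 1: flows [4->0,4->1,4->2,3=4] -> levels [1 10 7 10 7]
Step 2: flows [4->0,1->4,2=4,3->4] -> levels [2 9 7 9 8]
Step 3: flows [4->0,1->4,4->2,3->4] -> levels [3 8 8 8 8]
Step 4: flows [4->0,1=4,2=4,3=4] -> levels [4 8 8 8 7]
Step 5: flows [4->0,1->4,2->4,3->4] -> levels [5 7 7 7 9]
Step 6: flows [4->0,4->1,4->2,4->3] -> levels [6 8 8 8 5]
Step 7: flows [0->4,1->4,2->4,3->4] -> levels [5 7 7 7 9]
  -> period-2 cycle (repeats step 5); tank 4 never drops to <=2
Tank 4 never reaches <=2 within 15 steps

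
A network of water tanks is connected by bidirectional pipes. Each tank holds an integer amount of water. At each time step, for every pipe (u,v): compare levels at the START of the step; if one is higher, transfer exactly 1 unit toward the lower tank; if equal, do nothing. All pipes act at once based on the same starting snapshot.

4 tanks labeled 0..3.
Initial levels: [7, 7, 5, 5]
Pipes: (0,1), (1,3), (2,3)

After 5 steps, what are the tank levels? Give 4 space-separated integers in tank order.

Answer: 7 5 5 7

Derivation:
Step 1: flows [0=1,1->3,2=3] -> levels [7 6 5 6]
Step 2: flows [0->1,1=3,3->2] -> levels [6 7 6 5]
Step 3: flows [1->0,1->3,2->3] -> levels [7 5 5 7]
Step 4: flows [0->1,3->1,3->2] -> levels [6 7 6 5]
  -> period-2 cycle: step 4 state = step 2 state
  -> state at step 5: (5-2) mod 2 = 1, same as step 3 -> [7 5 5 7]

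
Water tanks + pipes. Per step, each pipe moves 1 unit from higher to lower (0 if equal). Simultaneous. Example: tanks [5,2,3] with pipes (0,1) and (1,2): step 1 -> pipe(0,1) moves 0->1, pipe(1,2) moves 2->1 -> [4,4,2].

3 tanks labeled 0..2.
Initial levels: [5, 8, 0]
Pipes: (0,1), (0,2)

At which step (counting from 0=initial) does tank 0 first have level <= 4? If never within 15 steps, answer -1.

Step 1: flows [1->0,0->2] -> levels [5 7 1]
Step 2: flows [1->0,0->2] -> levels [5 6 2]
Step 3: flows [1->0,0->2] -> levels [5 5 3]
Step 4: flows [0=1,0->2] -> levels [4 5 4]
Tank 0 first reaches <=4 at step 4

Answer: 4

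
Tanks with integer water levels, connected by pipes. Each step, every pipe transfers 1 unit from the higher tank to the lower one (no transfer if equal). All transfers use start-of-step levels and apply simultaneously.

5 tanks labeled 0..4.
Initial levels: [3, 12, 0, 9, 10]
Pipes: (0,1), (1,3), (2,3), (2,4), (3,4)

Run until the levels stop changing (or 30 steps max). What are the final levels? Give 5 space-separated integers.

Step 1: flows [1->0,1->3,3->2,4->2,4->3] -> levels [4 10 2 10 8]
Step 2: flows [1->0,1=3,3->2,4->2,3->4] -> levels [5 9 4 8 8]
Step 3: flows [1->0,1->3,3->2,4->2,3=4] -> levels [6 7 6 8 7]
Step 4: flows [1->0,3->1,3->2,4->2,3->4] -> levels [7 7 8 5 7]
Step 5: flows [0=1,1->3,2->3,2->4,4->3] -> levels [7 6 6 8 7]
Step 6: flows [0->1,3->1,3->2,4->2,3->4] -> levels [6 8 8 5 7]
Step 7: flows [1->0,1->3,2->3,2->4,4->3] -> levels [7 6 6 8 7]
  -> period-2 cycle: step 7 state = step 5 state; never stabilizes
  -> state at step 30: (30-5) mod 2 = 1, same as step 6 -> [6 8 8 5 7]

Answer: 6 8 8 5 7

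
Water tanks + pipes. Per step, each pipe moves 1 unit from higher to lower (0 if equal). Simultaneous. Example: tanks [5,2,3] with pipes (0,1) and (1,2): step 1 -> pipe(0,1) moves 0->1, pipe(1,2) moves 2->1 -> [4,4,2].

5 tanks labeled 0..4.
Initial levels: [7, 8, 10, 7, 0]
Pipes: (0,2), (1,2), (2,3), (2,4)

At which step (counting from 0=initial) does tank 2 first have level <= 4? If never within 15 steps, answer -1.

Answer: 7

Derivation:
Step 1: flows [2->0,2->1,2->3,2->4] -> levels [8 9 6 8 1]
Step 2: flows [0->2,1->2,3->2,2->4] -> levels [7 8 8 7 2]
Step 3: flows [2->0,1=2,2->3,2->4] -> levels [8 8 5 8 3]
Step 4: flows [0->2,1->2,3->2,2->4] -> levels [7 7 7 7 4]
Step 5: flows [0=2,1=2,2=3,2->4] -> levels [7 7 6 7 5]
Step 6: flows [0->2,1->2,3->2,2->4] -> levels [6 6 8 6 6]
Step 7: flows [2->0,2->1,2->3,2->4] -> levels [7 7 4 7 7]
Tank 2 first reaches <=4 at step 7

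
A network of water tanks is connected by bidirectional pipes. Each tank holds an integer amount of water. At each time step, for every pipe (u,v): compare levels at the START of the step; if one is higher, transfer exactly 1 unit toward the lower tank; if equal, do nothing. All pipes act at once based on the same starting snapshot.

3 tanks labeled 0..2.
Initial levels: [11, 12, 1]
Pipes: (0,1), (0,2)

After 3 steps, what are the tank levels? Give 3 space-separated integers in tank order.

Step 1: flows [1->0,0->2] -> levels [11 11 2]
Step 2: flows [0=1,0->2] -> levels [10 11 3]
Step 3: flows [1->0,0->2] -> levels [10 10 4]

Answer: 10 10 4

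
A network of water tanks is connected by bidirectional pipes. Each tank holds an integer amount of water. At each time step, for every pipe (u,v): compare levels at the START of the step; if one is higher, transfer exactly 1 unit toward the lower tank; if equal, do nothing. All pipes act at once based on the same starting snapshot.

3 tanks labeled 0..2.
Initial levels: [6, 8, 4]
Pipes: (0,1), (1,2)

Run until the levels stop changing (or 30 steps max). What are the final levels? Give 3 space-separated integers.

Step 1: flows [1->0,1->2] -> levels [7 6 5]
Step 2: flows [0->1,1->2] -> levels [6 6 6]
Step 3: flows [0=1,1=2] -> levels [6 6 6]
  -> stable (no change)

Answer: 6 6 6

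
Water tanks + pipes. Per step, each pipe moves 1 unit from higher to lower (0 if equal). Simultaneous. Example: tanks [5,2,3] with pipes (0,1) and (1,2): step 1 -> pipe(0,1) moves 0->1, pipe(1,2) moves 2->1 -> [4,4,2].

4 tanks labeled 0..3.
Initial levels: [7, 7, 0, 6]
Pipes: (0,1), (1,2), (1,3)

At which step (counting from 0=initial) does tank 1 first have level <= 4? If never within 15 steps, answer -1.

Answer: 5

Derivation:
Step 1: flows [0=1,1->2,1->3] -> levels [7 5 1 7]
Step 2: flows [0->1,1->2,3->1] -> levels [6 6 2 6]
Step 3: flows [0=1,1->2,1=3] -> levels [6 5 3 6]
Step 4: flows [0->1,1->2,3->1] -> levels [5 6 4 5]
Step 5: flows [1->0,1->2,1->3] -> levels [6 3 5 6]
Tank 1 first reaches <=4 at step 5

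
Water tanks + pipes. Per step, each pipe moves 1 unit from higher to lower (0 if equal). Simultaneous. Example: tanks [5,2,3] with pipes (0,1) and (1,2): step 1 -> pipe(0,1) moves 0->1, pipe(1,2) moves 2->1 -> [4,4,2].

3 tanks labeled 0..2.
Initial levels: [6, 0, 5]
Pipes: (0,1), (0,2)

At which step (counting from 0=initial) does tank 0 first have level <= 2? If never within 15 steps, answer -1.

Answer: -1

Derivation:
Step 1: flows [0->1,0->2] -> levels [4 1 6]
Step 2: flows [0->1,2->0] -> levels [4 2 5]
Step 3: flows [0->1,2->0] -> levels [4 3 4]
Step 4: flows [0->1,0=2] -> levels [3 4 4]
Step 5: flows [1->0,2->0] -> levels [5 3 3]
Step 6: flows [0->1,0->2] -> levels [3 4 4]
  -> period-2 cycle (repeats step 4); tank 0 never drops to <=2
Tank 0 never reaches <=2 within 15 steps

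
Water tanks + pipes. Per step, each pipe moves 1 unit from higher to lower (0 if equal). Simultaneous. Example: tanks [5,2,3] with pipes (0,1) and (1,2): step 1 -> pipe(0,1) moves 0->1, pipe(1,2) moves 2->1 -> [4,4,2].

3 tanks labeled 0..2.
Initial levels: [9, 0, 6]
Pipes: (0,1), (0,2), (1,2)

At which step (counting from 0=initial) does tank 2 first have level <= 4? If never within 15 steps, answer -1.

Step 1: flows [0->1,0->2,2->1] -> levels [7 2 6]
Step 2: flows [0->1,0->2,2->1] -> levels [5 4 6]
Step 3: flows [0->1,2->0,2->1] -> levels [5 6 4]
Tank 2 first reaches <=4 at step 3

Answer: 3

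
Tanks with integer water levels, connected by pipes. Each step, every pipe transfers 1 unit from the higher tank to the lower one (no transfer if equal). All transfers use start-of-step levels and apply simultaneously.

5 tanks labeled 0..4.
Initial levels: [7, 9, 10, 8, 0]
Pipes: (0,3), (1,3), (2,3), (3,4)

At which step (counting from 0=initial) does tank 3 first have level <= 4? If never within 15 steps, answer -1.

Answer: 7

Derivation:
Step 1: flows [3->0,1->3,2->3,3->4] -> levels [8 8 9 8 1]
Step 2: flows [0=3,1=3,2->3,3->4] -> levels [8 8 8 8 2]
Step 3: flows [0=3,1=3,2=3,3->4] -> levels [8 8 8 7 3]
Step 4: flows [0->3,1->3,2->3,3->4] -> levels [7 7 7 9 4]
Step 5: flows [3->0,3->1,3->2,3->4] -> levels [8 8 8 5 5]
Step 6: flows [0->3,1->3,2->3,3=4] -> levels [7 7 7 8 5]
Step 7: flows [3->0,3->1,3->2,3->4] -> levels [8 8 8 4 6]
Tank 3 first reaches <=4 at step 7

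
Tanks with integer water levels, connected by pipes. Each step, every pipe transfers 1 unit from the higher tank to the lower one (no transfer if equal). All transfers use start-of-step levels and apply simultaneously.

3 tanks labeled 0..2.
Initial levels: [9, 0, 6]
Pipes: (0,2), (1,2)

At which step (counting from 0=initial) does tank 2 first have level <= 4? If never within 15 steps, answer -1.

Answer: -1

Derivation:
Step 1: flows [0->2,2->1] -> levels [8 1 6]
Step 2: flows [0->2,2->1] -> levels [7 2 6]
Step 3: flows [0->2,2->1] -> levels [6 3 6]
Step 4: flows [0=2,2->1] -> levels [6 4 5]
Step 5: flows [0->2,2->1] -> levels [5 5 5]
Step 6: flows [0=2,1=2] -> levels [5 5 5]
  -> stable; tank 2 stays at 5 > 4
Tank 2 never reaches <=4 within 15 steps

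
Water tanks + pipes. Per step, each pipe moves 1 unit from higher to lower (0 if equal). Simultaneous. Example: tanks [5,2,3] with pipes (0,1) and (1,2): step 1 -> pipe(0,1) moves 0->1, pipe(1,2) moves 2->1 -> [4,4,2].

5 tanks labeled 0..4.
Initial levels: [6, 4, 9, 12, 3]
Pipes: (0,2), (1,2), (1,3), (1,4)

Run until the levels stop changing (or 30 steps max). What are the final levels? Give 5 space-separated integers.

Step 1: flows [2->0,2->1,3->1,1->4] -> levels [7 5 7 11 4]
Step 2: flows [0=2,2->1,3->1,1->4] -> levels [7 6 6 10 5]
Step 3: flows [0->2,1=2,3->1,1->4] -> levels [6 6 7 9 6]
Step 4: flows [2->0,2->1,3->1,1=4] -> levels [7 8 5 8 6]
Step 5: flows [0->2,1->2,1=3,1->4] -> levels [6 6 7 8 7]
Step 6: flows [2->0,2->1,3->1,4->1] -> levels [7 9 5 7 6]
Step 7: flows [0->2,1->2,1->3,1->4] -> levels [6 6 7 8 7]
  -> period-2 cycle: step 7 state = step 5 state; never stabilizes
  -> state at step 30: (30-5) mod 2 = 1, same as step 6 -> [7 9 5 7 6]

Answer: 7 9 5 7 6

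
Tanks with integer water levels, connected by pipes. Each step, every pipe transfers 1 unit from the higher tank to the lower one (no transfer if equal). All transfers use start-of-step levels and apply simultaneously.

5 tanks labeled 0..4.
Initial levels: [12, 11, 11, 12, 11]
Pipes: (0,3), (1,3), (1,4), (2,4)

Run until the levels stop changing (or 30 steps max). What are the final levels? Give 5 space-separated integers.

Answer: 11 10 11 13 12

Derivation:
Step 1: flows [0=3,3->1,1=4,2=4] -> levels [12 12 11 11 11]
Step 2: flows [0->3,1->3,1->4,2=4] -> levels [11 10 11 13 12]
Step 3: flows [3->0,3->1,4->1,4->2] -> levels [12 12 12 11 10]
Step 4: flows [0->3,1->3,1->4,2->4] -> levels [11 10 11 13 12]
  -> period-2 cycle: step 4 state = step 2 state; never stabilizes
  -> state at step 30: (30-2) mod 2 = 0, same as step 2 -> [11 10 11 13 12]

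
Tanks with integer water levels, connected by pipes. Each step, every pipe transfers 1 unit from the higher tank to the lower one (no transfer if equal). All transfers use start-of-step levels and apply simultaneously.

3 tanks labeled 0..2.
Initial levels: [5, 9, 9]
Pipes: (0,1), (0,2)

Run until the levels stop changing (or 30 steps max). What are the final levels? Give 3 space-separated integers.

Answer: 9 7 7

Derivation:
Step 1: flows [1->0,2->0] -> levels [7 8 8]
Step 2: flows [1->0,2->0] -> levels [9 7 7]
Step 3: flows [0->1,0->2] -> levels [7 8 8]
  -> period-2 cycle: step 3 state = step 1 state; never stabilizes
  -> state at step 30: (30-1) mod 2 = 1, same as step 2 -> [9 7 7]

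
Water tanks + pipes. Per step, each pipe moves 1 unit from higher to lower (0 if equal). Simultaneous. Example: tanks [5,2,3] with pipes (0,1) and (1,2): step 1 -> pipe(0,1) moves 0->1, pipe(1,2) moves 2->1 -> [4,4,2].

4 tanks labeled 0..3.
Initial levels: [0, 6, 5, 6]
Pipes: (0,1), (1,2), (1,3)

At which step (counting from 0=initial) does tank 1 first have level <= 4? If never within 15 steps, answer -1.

Answer: 1

Derivation:
Step 1: flows [1->0,1->2,1=3] -> levels [1 4 6 6]
Tank 1 first reaches <=4 at step 1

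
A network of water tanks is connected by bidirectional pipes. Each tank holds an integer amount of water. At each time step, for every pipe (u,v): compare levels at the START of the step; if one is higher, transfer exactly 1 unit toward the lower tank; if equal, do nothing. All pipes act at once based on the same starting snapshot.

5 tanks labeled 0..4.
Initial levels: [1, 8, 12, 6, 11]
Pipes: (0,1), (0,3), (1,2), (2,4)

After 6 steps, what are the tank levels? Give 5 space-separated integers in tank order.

Answer: 7 8 8 6 9

Derivation:
Step 1: flows [1->0,3->0,2->1,2->4] -> levels [3 8 10 5 12]
Step 2: flows [1->0,3->0,2->1,4->2] -> levels [5 8 10 4 11]
Step 3: flows [1->0,0->3,2->1,4->2] -> levels [5 8 10 5 10]
Step 4: flows [1->0,0=3,2->1,2=4] -> levels [6 8 9 5 10]
Step 5: flows [1->0,0->3,2->1,4->2] -> levels [6 8 9 6 9]
Step 6: flows [1->0,0=3,2->1,2=4] -> levels [7 8 8 6 9]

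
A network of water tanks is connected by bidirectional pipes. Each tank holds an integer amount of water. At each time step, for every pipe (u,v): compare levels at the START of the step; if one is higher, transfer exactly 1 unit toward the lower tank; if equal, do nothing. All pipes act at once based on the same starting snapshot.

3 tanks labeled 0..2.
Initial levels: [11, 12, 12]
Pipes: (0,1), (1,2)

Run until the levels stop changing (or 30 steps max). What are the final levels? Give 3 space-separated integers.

Answer: 11 13 11

Derivation:
Step 1: flows [1->0,1=2] -> levels [12 11 12]
Step 2: flows [0->1,2->1] -> levels [11 13 11]
Step 3: flows [1->0,1->2] -> levels [12 11 12]
  -> period-2 cycle: step 3 state = step 1 state; never stabilizes
  -> state at step 30: (30-1) mod 2 = 1, same as step 2 -> [11 13 11]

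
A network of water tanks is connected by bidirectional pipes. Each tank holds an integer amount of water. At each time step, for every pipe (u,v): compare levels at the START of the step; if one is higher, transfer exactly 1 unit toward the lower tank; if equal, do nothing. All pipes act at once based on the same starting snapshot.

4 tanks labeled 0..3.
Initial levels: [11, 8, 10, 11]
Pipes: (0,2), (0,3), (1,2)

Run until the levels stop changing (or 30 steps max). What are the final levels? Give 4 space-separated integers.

Step 1: flows [0->2,0=3,2->1] -> levels [10 9 10 11]
Step 2: flows [0=2,3->0,2->1] -> levels [11 10 9 10]
Step 3: flows [0->2,0->3,1->2] -> levels [9 9 11 11]
Step 4: flows [2->0,3->0,2->1] -> levels [11 10 9 10]
  -> period-2 cycle: step 4 state = step 2 state; never stabilizes
  -> state at step 30: (30-2) mod 2 = 0, same as step 2 -> [11 10 9 10]

Answer: 11 10 9 10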